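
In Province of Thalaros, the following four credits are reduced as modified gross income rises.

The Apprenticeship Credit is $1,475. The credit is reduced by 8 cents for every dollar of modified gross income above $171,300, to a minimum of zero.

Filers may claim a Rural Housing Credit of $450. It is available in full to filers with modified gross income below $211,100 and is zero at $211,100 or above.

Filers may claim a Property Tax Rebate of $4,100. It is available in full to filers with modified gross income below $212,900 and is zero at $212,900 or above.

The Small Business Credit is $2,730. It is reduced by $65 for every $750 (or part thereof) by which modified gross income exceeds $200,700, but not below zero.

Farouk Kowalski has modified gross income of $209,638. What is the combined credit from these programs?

Apprenticeship Credit: 8% of the $38,338 excess over $171,300 is $3,067.04 ≥ base, so the credit is $0.
Rural Housing Credit: $209,638 is below the $211,100 cutoff, so the full $450 applies.
Property Tax Rebate: $209,638 is below the $212,900 cutoff, so the full $4,100 applies.
Small Business Credit: income exceeds $200,700 by $8,938, which is 12 full-or-partial $750 increments; reduction = 12 × $65 = $780, leaving $1,950.
Total: $0 + $450 + $4,100 + $1,950 = $6,500.

$6,500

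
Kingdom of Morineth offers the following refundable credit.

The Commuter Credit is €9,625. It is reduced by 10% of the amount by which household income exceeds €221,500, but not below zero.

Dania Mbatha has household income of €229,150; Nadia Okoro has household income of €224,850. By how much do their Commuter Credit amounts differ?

€430

Dania (€229,150): Commuter Credit: 10% of the €7,650 excess over €221,500 is €765; credit = €9,625 − €765 = €8,860.
Nadia (€224,850): Commuter Credit: 10% of the €3,350 excess over €221,500 is €335; credit = €9,625 − €335 = €9,290.
Difference: |€8,860 − €9,290| = €430.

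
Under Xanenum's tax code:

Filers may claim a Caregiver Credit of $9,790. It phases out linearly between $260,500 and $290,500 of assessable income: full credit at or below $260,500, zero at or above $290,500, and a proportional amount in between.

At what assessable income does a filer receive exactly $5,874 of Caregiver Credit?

$272,500

$5,874 is 5,874/9,790 of the full $9,790, so 3,916/9,790 of the $30,000 range has been used: income = $260,500 + $30,000 × 3,916/9,790 = $272,500.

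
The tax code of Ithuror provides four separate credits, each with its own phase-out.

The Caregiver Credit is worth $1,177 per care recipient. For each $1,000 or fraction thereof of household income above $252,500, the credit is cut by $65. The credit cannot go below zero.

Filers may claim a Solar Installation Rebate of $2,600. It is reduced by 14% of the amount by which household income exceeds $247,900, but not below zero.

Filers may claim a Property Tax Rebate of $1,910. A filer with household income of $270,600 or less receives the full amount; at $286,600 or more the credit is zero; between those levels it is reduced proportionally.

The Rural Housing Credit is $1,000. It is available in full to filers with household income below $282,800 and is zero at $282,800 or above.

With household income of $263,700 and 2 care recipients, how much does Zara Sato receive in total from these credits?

Caregiver Credit: base = 2 × $1,177 = $2,354. income exceeds $252,500 by $11,200, which is 12 full-or-partial $1,000 increments; reduction = 12 × $65 = $780, leaving $1,574.
Solar Installation Rebate: 14% of the $15,800 excess over $247,900 is $2,212; credit = $2,600 − $2,212 = $388.
Property Tax Rebate: $263,700 is at or below the $270,600 threshold, so the full $1,910 applies.
Rural Housing Credit: $263,700 is below the $282,800 cutoff, so the full $1,000 applies.
Total: $1,574 + $388 + $1,910 + $1,000 = $4,872.

$4,872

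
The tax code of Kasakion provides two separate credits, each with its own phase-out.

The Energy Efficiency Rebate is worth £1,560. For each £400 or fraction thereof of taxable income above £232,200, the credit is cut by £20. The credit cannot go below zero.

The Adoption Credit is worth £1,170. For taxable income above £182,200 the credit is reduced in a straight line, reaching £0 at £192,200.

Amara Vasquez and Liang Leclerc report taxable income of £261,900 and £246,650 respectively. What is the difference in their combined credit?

Amara (£261,900): Energy Efficiency Rebate: income exceeds £232,200 by £29,700, which is 75 full-or-partial £400 increments; reduction = 75 × £20 = £1,500, leaving £60. Adoption Credit: £261,900 is at or above £192,200, so the credit is £0. total £60 + £0 = £60
Liang (£246,650): Energy Efficiency Rebate: income exceeds £232,200 by £14,450, which is 37 full-or-partial £400 increments; reduction = 37 × £20 = £740, leaving £820. Adoption Credit: £246,650 is at or above £192,200, so the credit is £0. total £820 + £0 = £820
Difference: |£60 − £820| = £760.

£760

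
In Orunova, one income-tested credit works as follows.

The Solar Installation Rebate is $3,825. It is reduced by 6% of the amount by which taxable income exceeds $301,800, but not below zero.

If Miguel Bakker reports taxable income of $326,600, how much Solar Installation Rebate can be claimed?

$2,337

Solar Installation Rebate: 6% of the $24,800 excess over $301,800 is $1,488; credit = $3,825 − $1,488 = $2,337.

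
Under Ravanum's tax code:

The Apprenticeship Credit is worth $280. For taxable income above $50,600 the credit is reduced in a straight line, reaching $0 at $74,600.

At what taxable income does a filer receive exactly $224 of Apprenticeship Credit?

$55,400

$224 is 224/280 of the full $280, so 56/280 of the $24,000 range has been used: income = $50,600 + $24,000 × 56/280 = $55,400.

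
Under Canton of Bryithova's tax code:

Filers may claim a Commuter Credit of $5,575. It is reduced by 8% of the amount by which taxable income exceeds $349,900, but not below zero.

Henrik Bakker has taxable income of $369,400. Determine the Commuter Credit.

Commuter Credit: 8% of the $19,500 excess over $349,900 is $1,560; credit = $5,575 − $1,560 = $4,015.

$4,015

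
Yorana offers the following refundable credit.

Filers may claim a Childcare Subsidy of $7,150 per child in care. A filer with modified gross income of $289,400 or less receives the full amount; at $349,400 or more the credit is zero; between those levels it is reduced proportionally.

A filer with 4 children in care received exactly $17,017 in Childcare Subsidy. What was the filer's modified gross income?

Full credit = 4 × $7,150 = $28,600.
$17,017 is 17,017/28,600 of the full $28,600, so 11,583/28,600 of the $60,000 range has been used: income = $289,400 + $60,000 × 11,583/28,600 = $313,700.

$313,700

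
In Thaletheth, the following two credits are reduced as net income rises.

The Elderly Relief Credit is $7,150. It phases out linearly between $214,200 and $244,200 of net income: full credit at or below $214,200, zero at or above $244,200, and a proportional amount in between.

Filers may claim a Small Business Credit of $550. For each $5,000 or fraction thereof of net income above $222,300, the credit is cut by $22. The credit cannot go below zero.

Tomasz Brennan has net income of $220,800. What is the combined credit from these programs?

Elderly Relief Credit: $220,800 is $6,600 into a $30,000 phase-out range, leaving 23,400/30,000 of the credit: $7,150 × 23,400/30,000 = $5,577.
Small Business Credit: $220,800 is at or below the $222,300 threshold, so the full $550 applies.
Total: $5,577 + $550 = $6,127.

$6,127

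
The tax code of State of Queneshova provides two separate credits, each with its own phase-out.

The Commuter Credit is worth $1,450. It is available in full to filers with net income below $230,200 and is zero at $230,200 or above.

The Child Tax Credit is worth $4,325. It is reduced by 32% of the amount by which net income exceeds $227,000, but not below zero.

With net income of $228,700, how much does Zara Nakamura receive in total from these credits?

Commuter Credit: $228,700 is below the $230,200 cutoff, so the full $1,450 applies.
Child Tax Credit: 32% of the $1,700 excess over $227,000 is $544; credit = $4,325 − $544 = $3,781.
Total: $1,450 + $3,781 = $5,231.

$5,231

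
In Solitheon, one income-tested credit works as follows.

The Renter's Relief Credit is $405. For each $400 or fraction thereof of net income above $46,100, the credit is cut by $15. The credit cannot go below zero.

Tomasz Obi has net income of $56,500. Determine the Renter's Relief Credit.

Renter's Relief Credit: income exceeds $46,100 by $10,400, which is 26 full-or-partial $400 increments; reduction = 26 × $15 = $390, leaving $15.

$15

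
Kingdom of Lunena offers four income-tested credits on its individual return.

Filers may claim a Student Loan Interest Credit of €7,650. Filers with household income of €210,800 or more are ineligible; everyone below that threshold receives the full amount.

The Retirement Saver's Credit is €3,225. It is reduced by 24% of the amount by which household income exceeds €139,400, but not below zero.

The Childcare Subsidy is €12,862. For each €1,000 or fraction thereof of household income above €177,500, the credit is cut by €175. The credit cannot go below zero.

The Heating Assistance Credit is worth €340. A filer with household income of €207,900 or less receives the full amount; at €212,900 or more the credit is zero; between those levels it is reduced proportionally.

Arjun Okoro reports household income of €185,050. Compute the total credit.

Student Loan Interest Credit: €185,050 is below the €210,800 cutoff, so the full €7,650 applies.
Retirement Saver's Credit: 24% of the €45,650 excess over €139,400 is €10,956 ≥ base, so the credit is €0.
Childcare Subsidy: income exceeds €177,500 by €7,550, which is 8 full-or-partial €1,000 increments; reduction = 8 × €175 = €1,400, leaving €11,462.
Heating Assistance Credit: €185,050 is at or below the €207,900 threshold, so the full €340 applies.
Total: €7,650 + €0 + €11,462 + €340 = €19,452.

€19,452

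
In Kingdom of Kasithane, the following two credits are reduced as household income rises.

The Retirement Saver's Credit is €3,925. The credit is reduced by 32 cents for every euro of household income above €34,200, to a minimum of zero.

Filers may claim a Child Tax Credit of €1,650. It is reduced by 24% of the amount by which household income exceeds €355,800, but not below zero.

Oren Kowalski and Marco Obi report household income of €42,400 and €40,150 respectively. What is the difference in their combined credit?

Oren (€42,400): Retirement Saver's Credit: 32% of the €8,200 excess over €34,200 is €2,624; credit = €3,925 − €2,624 = €1,301. Child Tax Credit: €42,400 is at or below the €355,800 threshold, so the full €1,650 applies. total €1,301 + €1,650 = €2,951
Marco (€40,150): Retirement Saver's Credit: 32% of the €5,950 excess over €34,200 is €1,904; credit = €3,925 − €1,904 = €2,021. Child Tax Credit: €40,150 is at or below the €355,800 threshold, so the full €1,650 applies. total €2,021 + €1,650 = €3,671
Difference: |€2,951 − €3,671| = €720.

€720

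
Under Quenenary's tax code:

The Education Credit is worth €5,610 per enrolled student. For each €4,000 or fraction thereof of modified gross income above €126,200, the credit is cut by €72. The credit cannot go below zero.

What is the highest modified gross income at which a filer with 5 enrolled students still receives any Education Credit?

€1,682,200

Full credit = 5 × €5,610 = €28,050.
After 389 increments the reduction is 389 × €72 = €28,008, leaving €42; one more increment wipes it out. Increment 389 ends at excess 389 × €4,000 = €1,556,000, so the highest qualifying income is €126,200 + €1,556,000 = €1,682,200.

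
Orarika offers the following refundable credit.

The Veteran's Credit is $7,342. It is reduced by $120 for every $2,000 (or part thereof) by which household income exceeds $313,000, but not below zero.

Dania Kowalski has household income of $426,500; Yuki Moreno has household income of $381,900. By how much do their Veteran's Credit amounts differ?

$2,640

Dania ($426,500): Veteran's Credit: income exceeds $313,000 by $113,500, which is 57 full-or-partial $2,000 increments; reduction = 57 × $120 = $6,840, leaving $502.
Yuki ($381,900): Veteran's Credit: income exceeds $313,000 by $68,900, which is 35 full-or-partial $2,000 increments; reduction = 35 × $120 = $4,200, leaving $3,142.
Difference: |$502 − $3,142| = $2,640.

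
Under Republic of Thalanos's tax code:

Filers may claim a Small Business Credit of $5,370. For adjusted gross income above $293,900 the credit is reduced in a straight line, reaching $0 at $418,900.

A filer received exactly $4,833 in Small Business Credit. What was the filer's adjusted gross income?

$4,833 is 4,833/5,370 of the full $5,370, so 537/5,370 of the $125,000 range has been used: income = $293,900 + $125,000 × 537/5,370 = $306,400.

$306,400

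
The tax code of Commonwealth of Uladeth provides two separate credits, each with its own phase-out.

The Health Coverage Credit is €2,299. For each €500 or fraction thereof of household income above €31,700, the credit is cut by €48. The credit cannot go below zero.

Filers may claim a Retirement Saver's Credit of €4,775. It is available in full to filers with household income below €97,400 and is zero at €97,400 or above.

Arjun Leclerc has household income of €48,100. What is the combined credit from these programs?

Health Coverage Credit: income exceeds €31,700 by €16,400, which is 33 full-or-partial €500 increments; reduction = 33 × €48 = €1,584, leaving €715.
Retirement Saver's Credit: €48,100 is below the €97,400 cutoff, so the full €4,775 applies.
Total: €715 + €4,775 = €5,490.

€5,490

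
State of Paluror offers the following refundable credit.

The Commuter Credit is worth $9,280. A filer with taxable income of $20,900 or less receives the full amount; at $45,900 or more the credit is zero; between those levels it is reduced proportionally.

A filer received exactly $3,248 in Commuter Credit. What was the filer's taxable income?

$3,248 is 3,248/9,280 of the full $9,280, so 6,032/9,280 of the $25,000 range has been used: income = $20,900 + $25,000 × 6,032/9,280 = $37,150.

$37,150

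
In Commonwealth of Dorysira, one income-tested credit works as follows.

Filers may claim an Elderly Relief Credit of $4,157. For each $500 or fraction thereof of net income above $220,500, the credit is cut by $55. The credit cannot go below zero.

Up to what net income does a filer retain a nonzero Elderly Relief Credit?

$258,000

After 75 increments the reduction is 75 × $55 = $4,125, leaving $32; one more increment wipes it out. Increment 75 ends at excess 75 × $500 = $37,500, so the highest qualifying income is $220,500 + $37,500 = $258,000.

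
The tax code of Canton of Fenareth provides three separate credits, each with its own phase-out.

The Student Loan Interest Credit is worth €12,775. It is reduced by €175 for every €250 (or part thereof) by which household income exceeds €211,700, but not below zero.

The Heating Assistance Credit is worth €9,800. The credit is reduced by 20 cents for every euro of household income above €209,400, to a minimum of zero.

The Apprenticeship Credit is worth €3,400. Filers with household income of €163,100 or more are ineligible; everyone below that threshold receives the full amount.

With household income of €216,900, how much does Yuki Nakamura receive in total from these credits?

€17,400

Student Loan Interest Credit: income exceeds €211,700 by €5,200, which is 21 full-or-partial €250 increments; reduction = 21 × €175 = €3,675, leaving €9,100.
Heating Assistance Credit: 20% of the €7,500 excess over €209,400 is €1,500; credit = €9,800 − €1,500 = €8,300.
Apprenticeship Credit: €216,900 meets or exceeds the €163,100 cutoff, so the credit is €0.
Total: €9,100 + €8,300 + €0 = €17,400.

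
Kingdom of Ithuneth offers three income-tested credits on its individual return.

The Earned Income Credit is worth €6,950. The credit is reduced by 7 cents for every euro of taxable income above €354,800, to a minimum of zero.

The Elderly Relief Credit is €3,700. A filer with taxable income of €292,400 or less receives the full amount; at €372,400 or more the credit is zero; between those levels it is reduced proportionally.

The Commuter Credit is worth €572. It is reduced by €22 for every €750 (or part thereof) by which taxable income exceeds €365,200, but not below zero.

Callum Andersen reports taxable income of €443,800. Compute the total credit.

€720

Earned Income Credit: 7% of the €89,000 excess over €354,800 is €6,230; credit = €6,950 − €6,230 = €720.
Elderly Relief Credit: €443,800 is at or above €372,400, so the credit is €0.
Commuter Credit: income exceeds €365,200 by €78,600 → 105 increments × €22 = €2,310 ≥ base, so the credit is €0.
Total: €720 + €0 + €0 = €720.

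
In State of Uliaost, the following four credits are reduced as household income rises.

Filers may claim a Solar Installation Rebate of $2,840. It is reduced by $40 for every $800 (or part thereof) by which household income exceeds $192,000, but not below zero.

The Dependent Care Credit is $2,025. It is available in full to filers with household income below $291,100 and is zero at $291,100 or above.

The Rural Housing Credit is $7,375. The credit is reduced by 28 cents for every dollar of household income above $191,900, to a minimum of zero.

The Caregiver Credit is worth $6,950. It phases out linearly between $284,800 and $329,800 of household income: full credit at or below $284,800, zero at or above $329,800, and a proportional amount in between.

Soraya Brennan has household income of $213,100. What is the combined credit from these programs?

Solar Installation Rebate: income exceeds $192,000 by $21,100, which is 27 full-or-partial $800 increments; reduction = 27 × $40 = $1,080, leaving $1,760.
Dependent Care Credit: $213,100 is below the $291,100 cutoff, so the full $2,025 applies.
Rural Housing Credit: 28% of the $21,200 excess over $191,900 is $5,936; credit = $7,375 − $5,936 = $1,439.
Caregiver Credit: $213,100 is at or below the $284,800 threshold, so the full $6,950 applies.
Total: $1,760 + $2,025 + $1,439 + $6,950 = $12,174.

$12,174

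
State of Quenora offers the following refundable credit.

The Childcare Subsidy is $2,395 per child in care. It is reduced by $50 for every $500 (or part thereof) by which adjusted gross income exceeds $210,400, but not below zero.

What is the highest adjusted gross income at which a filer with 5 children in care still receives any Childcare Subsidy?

$329,900

Full credit = 5 × $2,395 = $11,975.
After 239 increments the reduction is 239 × $50 = $11,950, leaving $25; one more increment wipes it out. Increment 239 ends at excess 239 × $500 = $119,500, so the highest qualifying income is $210,400 + $119,500 = $329,900.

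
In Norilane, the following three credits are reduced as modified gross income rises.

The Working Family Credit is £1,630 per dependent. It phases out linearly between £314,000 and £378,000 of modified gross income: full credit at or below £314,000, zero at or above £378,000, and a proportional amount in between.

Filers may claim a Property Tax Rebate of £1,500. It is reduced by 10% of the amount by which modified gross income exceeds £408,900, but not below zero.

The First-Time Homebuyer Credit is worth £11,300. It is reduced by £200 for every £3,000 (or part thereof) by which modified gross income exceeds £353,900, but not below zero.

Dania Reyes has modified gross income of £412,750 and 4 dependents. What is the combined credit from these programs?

Working Family Credit: base = 4 × £1,630 = £6,520. £412,750 is at or above £378,000, so the credit is £0.
Property Tax Rebate: 10% of the £3,850 excess over £408,900 is £385; credit = £1,500 − £385 = £1,115.
First-Time Homebuyer Credit: income exceeds £353,900 by £58,850, which is 20 full-or-partial £3,000 increments; reduction = 20 × £200 = £4,000, leaving £7,300.
Total: £0 + £1,115 + £7,300 = £8,415.

£8,415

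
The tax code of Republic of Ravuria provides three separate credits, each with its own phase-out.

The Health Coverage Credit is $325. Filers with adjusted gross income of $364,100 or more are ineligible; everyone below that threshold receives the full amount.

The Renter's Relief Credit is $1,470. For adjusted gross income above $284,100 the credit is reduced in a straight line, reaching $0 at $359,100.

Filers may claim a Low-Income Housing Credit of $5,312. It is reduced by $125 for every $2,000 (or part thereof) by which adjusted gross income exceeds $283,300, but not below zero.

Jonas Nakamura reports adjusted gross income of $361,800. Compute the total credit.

$637

Health Coverage Credit: $361,800 is below the $364,100 cutoff, so the full $325 applies.
Renter's Relief Credit: $361,800 is at or above $359,100, so the credit is $0.
Low-Income Housing Credit: income exceeds $283,300 by $78,500, which is 40 full-or-partial $2,000 increments; reduction = 40 × $125 = $5,000, leaving $312.
Total: $325 + $0 + $312 = $637.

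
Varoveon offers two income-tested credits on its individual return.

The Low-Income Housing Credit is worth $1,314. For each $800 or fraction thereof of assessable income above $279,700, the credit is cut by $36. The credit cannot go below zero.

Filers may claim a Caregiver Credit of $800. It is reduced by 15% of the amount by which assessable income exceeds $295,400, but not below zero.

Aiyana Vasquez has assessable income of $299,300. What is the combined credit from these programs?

$629

Low-Income Housing Credit: income exceeds $279,700 by $19,600, which is 25 full-or-partial $800 increments; reduction = 25 × $36 = $900, leaving $414.
Caregiver Credit: 15% of the $3,900 excess over $295,400 is $585; credit = $800 − $585 = $215.
Total: $414 + $215 = $629.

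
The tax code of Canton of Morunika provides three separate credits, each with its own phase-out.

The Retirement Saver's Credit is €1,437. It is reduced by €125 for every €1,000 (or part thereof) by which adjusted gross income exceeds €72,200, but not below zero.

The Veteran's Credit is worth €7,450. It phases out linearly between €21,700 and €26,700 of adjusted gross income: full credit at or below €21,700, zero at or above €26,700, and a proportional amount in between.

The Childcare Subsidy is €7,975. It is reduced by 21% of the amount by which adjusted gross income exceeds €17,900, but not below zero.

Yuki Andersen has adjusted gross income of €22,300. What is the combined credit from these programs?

€15,044

Retirement Saver's Credit: €22,300 is at or below the €72,200 threshold, so the full €1,437 applies.
Veteran's Credit: €22,300 is €600 into a €5,000 phase-out range, leaving 4,400/5,000 of the credit: €7,450 × 4,400/5,000 = €6,556.
Childcare Subsidy: 21% of the €4,400 excess over €17,900 is €924; credit = €7,975 − €924 = €7,051.
Total: €1,437 + €6,556 + €7,051 = €15,044.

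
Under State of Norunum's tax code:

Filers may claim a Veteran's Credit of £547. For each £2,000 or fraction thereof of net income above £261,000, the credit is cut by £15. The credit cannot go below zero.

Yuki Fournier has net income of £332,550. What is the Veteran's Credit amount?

£7

Veteran's Credit: income exceeds £261,000 by £71,550, which is 36 full-or-partial £2,000 increments; reduction = 36 × £15 = £540, leaving £7.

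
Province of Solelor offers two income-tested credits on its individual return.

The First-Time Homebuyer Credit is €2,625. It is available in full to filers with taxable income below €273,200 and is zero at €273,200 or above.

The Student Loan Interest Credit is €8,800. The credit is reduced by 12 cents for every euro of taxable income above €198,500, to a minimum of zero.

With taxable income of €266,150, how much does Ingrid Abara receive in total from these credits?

€3,307

First-Time Homebuyer Credit: €266,150 is below the €273,200 cutoff, so the full €2,625 applies.
Student Loan Interest Credit: 12% of the €67,650 excess over €198,500 is €8,118; credit = €8,800 − €8,118 = €682.
Total: €2,625 + €682 = €3,307.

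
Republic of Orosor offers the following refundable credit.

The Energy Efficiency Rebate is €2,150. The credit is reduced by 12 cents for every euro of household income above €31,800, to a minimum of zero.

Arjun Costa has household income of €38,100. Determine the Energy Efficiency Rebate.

€1,394

Energy Efficiency Rebate: 12% of the €6,300 excess over €31,800 is €756; credit = €2,150 − €756 = €1,394.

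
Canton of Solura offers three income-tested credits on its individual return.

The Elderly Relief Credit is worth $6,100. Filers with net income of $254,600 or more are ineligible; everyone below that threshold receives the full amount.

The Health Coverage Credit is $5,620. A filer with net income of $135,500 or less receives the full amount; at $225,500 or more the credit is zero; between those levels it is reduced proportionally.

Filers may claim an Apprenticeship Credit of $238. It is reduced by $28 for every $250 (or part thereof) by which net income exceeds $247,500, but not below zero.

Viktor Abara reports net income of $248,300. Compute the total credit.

$6,226

Elderly Relief Credit: $248,300 is below the $254,600 cutoff, so the full $6,100 applies.
Health Coverage Credit: $248,300 is at or above $225,500, so the credit is $0.
Apprenticeship Credit: income exceeds $247,500 by $800, which is 4 full-or-partial $250 increments; reduction = 4 × $28 = $112, leaving $126.
Total: $6,100 + $0 + $126 = $6,226.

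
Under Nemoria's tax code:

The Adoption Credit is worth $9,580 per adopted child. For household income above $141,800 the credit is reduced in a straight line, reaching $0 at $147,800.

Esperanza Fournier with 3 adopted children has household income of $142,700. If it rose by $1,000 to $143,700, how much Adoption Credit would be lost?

$4,790

At $142,700 — base = 3 × $9,580 = $28,740. $142,700 is $900 into a $6,000 phase-out range, leaving 5,100/6,000 of the credit: $28,740 × 5,100/6,000 = $24,429.
At $143,700 — base = 3 × $9,580 = $28,740. $143,700 is $1,900 into a $6,000 phase-out range, leaving 4,100/6,000 of the credit: $28,740 × 4,100/6,000 = $19,639.
Lost: $24,429 − $19,639 = $4,790.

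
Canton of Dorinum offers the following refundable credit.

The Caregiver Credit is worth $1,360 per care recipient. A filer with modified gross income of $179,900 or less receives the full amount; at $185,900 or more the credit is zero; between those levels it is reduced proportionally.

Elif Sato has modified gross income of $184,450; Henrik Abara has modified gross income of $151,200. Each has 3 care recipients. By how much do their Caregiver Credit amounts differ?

Elif ($184,450): Caregiver Credit: base = 3 × $1,360 = $4,080. $184,450 is $4,550 into a $6,000 phase-out range, leaving 1,450/6,000 of the credit: $4,080 × 1,450/6,000 = $986.
Henrik ($151,200): Caregiver Credit: base = 3 × $1,360 = $4,080. $151,200 is at or below the $179,900 threshold, so the full $4,080 applies.
Difference: |$986 − $4,080| = $3,094.

$3,094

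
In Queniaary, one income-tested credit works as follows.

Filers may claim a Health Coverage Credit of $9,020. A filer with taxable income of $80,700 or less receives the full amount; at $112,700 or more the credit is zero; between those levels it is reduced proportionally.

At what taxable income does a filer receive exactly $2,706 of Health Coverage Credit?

$103,100

$2,706 is 2,706/9,020 of the full $9,020, so 6,314/9,020 of the $32,000 range has been used: income = $80,700 + $32,000 × 6,314/9,020 = $103,100.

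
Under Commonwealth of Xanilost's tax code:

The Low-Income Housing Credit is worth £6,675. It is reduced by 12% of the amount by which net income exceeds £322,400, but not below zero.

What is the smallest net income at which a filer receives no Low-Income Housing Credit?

The credit falls by 12% of each pound above £322,400, so it reaches zero when the excess is £6,675 / 12% = £55,625: income = £322,400 + £55,625 = £378,025.

£378,025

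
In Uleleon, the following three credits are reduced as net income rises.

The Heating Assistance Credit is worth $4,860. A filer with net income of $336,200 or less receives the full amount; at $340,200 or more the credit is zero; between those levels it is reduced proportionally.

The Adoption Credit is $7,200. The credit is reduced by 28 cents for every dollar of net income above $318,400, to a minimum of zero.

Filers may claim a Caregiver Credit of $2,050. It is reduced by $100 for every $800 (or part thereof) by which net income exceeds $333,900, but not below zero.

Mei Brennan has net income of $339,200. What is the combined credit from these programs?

$3,941

Heating Assistance Credit: $339,200 is $3,000 into a $4,000 phase-out range, leaving 1,000/4,000 of the credit: $4,860 × 1,000/4,000 = $1,215.
Adoption Credit: 28% of the $20,800 excess over $318,400 is $5,824; credit = $7,200 − $5,824 = $1,376.
Caregiver Credit: income exceeds $333,900 by $5,300, which is 7 full-or-partial $800 increments; reduction = 7 × $100 = $700, leaving $1,350.
Total: $1,215 + $1,376 + $1,350 = $3,941.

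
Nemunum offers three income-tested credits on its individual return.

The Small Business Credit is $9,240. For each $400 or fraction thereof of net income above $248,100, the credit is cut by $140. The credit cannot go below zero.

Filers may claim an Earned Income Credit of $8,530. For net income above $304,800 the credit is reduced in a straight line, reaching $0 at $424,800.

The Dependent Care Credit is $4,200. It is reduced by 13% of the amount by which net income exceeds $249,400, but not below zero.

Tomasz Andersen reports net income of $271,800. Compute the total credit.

$10,658

Small Business Credit: income exceeds $248,100 by $23,700, which is 60 full-or-partial $400 increments; reduction = 60 × $140 = $8,400, leaving $840.
Earned Income Credit: $271,800 is at or below the $304,800 threshold, so the full $8,530 applies.
Dependent Care Credit: 13% of the $22,400 excess over $249,400 is $2,912; credit = $4,200 − $2,912 = $1,288.
Total: $840 + $8,530 + $1,288 = $10,658.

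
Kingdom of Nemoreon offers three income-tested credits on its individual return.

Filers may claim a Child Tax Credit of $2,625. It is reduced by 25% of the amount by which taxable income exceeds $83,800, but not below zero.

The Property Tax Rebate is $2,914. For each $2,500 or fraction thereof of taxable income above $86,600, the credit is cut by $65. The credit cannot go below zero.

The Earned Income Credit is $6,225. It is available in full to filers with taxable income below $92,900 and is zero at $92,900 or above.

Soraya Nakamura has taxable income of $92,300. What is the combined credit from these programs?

Child Tax Credit: 25% of the $8,500 excess over $83,800 is $2,125; credit = $2,625 − $2,125 = $500.
Property Tax Rebate: income exceeds $86,600 by $5,700, which is 3 full-or-partial $2,500 increments; reduction = 3 × $65 = $195, leaving $2,719.
Earned Income Credit: $92,300 is below the $92,900 cutoff, so the full $6,225 applies.
Total: $500 + $2,719 + $6,225 = $9,444.

$9,444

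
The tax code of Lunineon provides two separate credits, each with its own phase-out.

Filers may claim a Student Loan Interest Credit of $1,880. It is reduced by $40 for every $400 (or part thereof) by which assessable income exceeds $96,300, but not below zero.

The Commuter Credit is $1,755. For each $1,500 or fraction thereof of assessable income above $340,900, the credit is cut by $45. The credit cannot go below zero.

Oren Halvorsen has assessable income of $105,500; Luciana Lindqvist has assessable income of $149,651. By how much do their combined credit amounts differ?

$960

Oren ($105,500): Student Loan Interest Credit: income exceeds $96,300 by $9,200, which is 23 full-or-partial $400 increments; reduction = 23 × $40 = $920, leaving $960. Commuter Credit: $105,500 is at or below the $340,900 threshold, so the full $1,755 applies. total $960 + $1,755 = $2,715
Luciana ($149,651): Student Loan Interest Credit: income exceeds $96,300 by $53,351 → 134 increments × $40 = $5,360 ≥ base, so the credit is $0. Commuter Credit: $149,651 is at or below the $340,900 threshold, so the full $1,755 applies. total $0 + $1,755 = $1,755
Difference: |$2,715 − $1,755| = $960.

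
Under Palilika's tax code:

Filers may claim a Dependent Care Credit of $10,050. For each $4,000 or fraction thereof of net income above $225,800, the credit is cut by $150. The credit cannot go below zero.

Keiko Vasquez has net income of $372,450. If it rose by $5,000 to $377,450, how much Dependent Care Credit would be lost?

$150

At $372,450 — income exceeds $225,800 by $146,650, which is 37 full-or-partial $4,000 increments; reduction = 37 × $150 = $5,550, leaving $4,500.
At $377,450 — income exceeds $225,800 by $151,650, which is 38 full-or-partial $4,000 increments; reduction = 38 × $150 = $5,700, leaving $4,350.
Lost: $4,500 − $4,350 = $150.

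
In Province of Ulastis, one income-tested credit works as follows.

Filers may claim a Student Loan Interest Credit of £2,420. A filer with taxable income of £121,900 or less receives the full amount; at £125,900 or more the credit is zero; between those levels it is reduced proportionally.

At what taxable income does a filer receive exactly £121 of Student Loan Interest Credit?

£121 is 121/2,420 of the full £2,420, so 2,299/2,420 of the £4,000 range has been used: income = £121,900 + £4,000 × 2,299/2,420 = £125,700.

£125,700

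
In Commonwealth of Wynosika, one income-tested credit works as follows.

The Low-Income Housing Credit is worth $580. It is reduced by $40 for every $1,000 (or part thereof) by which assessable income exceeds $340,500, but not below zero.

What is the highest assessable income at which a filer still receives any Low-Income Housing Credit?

$354,500

After 14 increments the reduction is 14 × $40 = $560, leaving $20; one more increment wipes it out. Increment 14 ends at excess 14 × $1,000 = $14,000, so the highest qualifying income is $340,500 + $14,000 = $354,500.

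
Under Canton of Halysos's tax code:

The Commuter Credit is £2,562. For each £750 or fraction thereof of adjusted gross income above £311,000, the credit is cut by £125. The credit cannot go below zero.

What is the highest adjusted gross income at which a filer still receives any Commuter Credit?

After 20 increments the reduction is 20 × £125 = £2,500, leaving £62; one more increment wipes it out. Increment 20 ends at excess 20 × £750 = £15,000, so the highest qualifying income is £311,000 + £15,000 = £326,000.

£326,000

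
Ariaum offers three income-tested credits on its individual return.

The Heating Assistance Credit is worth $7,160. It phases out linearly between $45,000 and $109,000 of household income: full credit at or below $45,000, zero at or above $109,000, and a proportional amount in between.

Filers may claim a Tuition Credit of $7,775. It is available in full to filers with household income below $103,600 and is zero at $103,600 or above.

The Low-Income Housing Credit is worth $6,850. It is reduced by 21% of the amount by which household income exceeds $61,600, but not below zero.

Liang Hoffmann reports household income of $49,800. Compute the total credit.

$21,248

Heating Assistance Credit: $49,800 is $4,800 into a $64,000 phase-out range, leaving 59,200/64,000 of the credit: $7,160 × 59,200/64,000 = $6,623.
Tuition Credit: $49,800 is below the $103,600 cutoff, so the full $7,775 applies.
Low-Income Housing Credit: $49,800 is at or below the $61,600 threshold, so the full $6,850 applies.
Total: $6,623 + $7,775 + $6,850 = $21,248.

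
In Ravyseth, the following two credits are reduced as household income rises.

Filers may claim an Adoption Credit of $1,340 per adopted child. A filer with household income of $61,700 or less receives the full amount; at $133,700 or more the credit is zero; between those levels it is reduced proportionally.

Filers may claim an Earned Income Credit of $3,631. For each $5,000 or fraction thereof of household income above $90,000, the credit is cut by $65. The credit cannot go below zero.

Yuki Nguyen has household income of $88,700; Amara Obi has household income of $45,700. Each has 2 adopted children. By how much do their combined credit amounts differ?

$1,005

Yuki ($88,700): Adoption Credit: base = 2 × $1,340 = $2,680. $88,700 is $27,000 into a $72,000 phase-out range, leaving 45,000/72,000 of the credit: $2,680 × 45,000/72,000 = $1,675. Earned Income Credit: $88,700 is at or below the $90,000 threshold, so the full $3,631 applies. total $1,675 + $3,631 = $5,306
Amara ($45,700): Adoption Credit: base = 2 × $1,340 = $2,680. $45,700 is at or below the $61,700 threshold, so the full $2,680 applies. Earned Income Credit: $45,700 is at or below the $90,000 threshold, so the full $3,631 applies. total $2,680 + $3,631 = $6,311
Difference: |$5,306 − $6,311| = $1,005.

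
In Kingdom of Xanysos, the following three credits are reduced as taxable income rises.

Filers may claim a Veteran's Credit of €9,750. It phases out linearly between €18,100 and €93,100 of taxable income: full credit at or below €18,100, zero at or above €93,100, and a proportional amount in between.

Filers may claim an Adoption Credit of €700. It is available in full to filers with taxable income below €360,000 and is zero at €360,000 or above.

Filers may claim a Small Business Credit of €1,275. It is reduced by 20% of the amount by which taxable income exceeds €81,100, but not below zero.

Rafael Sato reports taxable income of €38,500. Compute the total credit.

€9,073

Veteran's Credit: €38,500 is €20,400 into a €75,000 phase-out range, leaving 54,600/75,000 of the credit: €9,750 × 54,600/75,000 = €7,098.
Adoption Credit: €38,500 is below the €360,000 cutoff, so the full €700 applies.
Small Business Credit: €38,500 is at or below the €81,100 threshold, so the full €1,275 applies.
Total: €7,098 + €700 + €1,275 = €9,073.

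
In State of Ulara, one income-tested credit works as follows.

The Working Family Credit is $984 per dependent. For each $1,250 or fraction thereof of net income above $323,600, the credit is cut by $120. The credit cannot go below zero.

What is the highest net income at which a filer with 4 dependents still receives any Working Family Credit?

Full credit = 4 × $984 = $3,936.
After 32 increments the reduction is 32 × $120 = $3,840, leaving $96; one more increment wipes it out. Increment 32 ends at excess 32 × $1,250 = $40,000, so the highest qualifying income is $323,600 + $40,000 = $363,600.

$363,600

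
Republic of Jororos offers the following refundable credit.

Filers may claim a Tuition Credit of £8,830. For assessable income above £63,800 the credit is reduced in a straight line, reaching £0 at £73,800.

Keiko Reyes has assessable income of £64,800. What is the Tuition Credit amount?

Tuition Credit: £64,800 is £1,000 into a £10,000 phase-out range, leaving 9,000/10,000 of the credit: £8,830 × 9,000/10,000 = £7,947.

£7,947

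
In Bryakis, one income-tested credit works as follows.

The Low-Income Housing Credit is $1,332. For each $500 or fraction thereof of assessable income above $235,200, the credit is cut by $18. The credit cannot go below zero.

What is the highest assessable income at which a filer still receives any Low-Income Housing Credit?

$271,700

After 73 increments the reduction is 73 × $18 = $1,314, leaving $18; one more increment wipes it out. Increment 73 ends at excess 73 × $500 = $36,500, so the highest qualifying income is $235,200 + $36,500 = $271,700.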